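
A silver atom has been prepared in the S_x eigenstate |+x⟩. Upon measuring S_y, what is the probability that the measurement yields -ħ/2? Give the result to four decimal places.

0.5000

In the S_z basis, |+x⟩ = (|↑⟩ + |↓⟩)/√2 and |-y⟩ = (|↑⟩ - i|↓⟩)/√2.
|⟨-y|+x⟩|² = 1/2.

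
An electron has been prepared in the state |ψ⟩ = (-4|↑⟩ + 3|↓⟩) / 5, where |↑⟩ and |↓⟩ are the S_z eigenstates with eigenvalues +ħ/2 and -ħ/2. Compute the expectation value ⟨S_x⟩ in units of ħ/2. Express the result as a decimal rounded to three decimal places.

-0.960

⟨σ_x⟩ = 2 Re(a* b)/(|a|²+|b|²) with a = -4, b = 3.
a* b = -12, so ⟨σ_x⟩ = -24/25.
⟨S_x⟩ = (ħ/2)·⟨σ_x⟩.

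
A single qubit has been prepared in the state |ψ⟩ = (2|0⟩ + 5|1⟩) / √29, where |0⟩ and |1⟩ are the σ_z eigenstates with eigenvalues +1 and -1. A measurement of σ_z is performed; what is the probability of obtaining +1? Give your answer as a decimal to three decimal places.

The +1 outcome corresponds to |0⟩. Its amplitude in |ψ⟩ is 2/√29.
P = |2|² / 29 = 4/29.

0.138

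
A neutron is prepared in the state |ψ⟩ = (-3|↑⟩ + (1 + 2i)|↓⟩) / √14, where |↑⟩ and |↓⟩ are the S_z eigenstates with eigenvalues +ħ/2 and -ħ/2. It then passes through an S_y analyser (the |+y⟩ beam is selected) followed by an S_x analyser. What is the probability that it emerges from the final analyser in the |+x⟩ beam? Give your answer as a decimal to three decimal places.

First analyser (S_y): P(|+y⟩) = |⟨+y|ψ⟩|² = 2/28.
After stage 1 the state is |+y⟩; P(|+x⟩) = |⟨+x|+y⟩|² = 1/2.
Joint probability = 2/28 × 1/2 = 0.036.

0.036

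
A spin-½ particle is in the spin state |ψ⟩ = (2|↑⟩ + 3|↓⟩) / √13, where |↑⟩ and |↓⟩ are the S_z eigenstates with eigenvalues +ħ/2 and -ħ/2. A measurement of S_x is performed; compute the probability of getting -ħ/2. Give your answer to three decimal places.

0.038

|-x⟩ = (|↑⟩ - |↓⟩)/√2, so ⟨-x|ψ⟩ = (-1) / (√2·√13).
P = |-1|² / 26 = 1/26.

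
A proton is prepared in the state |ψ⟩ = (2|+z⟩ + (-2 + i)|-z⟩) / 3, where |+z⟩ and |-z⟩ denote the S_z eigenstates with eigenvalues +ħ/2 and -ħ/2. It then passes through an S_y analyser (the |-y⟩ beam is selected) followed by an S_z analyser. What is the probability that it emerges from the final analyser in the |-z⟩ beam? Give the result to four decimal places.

0.1389

First analyser (S_y): P(|-y⟩) = |⟨-y|ψ⟩|² = 5/18.
After stage 1 the state is |-y⟩; P(|-z⟩) = |⟨-z|-y⟩|² = 1/2.
Joint probability = 5/18 × 1/2 = 0.1389.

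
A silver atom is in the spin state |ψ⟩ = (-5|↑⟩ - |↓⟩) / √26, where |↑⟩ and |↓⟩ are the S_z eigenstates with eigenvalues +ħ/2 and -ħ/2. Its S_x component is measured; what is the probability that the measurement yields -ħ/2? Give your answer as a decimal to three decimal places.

0.308

|-x⟩ = (|↑⟩ - |↓⟩)/√2, so ⟨-x|ψ⟩ = (-4) / (√2·√26).
P = |-4|² / 52 = 16/52.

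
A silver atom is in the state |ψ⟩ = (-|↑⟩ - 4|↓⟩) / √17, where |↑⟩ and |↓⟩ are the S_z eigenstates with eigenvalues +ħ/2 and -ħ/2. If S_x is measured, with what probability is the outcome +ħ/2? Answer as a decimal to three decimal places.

|+x⟩ = (|↑⟩ + |↓⟩)/√2, so ⟨+x|ψ⟩ = (-5) / (√2·√17).
P = |-5|² / 34 = 25/34.

0.735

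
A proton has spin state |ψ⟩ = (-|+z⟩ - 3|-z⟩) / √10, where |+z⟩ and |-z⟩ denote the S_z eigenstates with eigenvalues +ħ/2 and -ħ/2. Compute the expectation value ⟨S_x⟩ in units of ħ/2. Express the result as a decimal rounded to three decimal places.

0.600

⟨σ_x⟩ = 2 Re(a* b)/(|a|²+|b|²) with a = -1, b = -3.
a* b = 3, so ⟨σ_x⟩ = 6/10.
⟨S_x⟩ = (ħ/2)·⟨σ_x⟩.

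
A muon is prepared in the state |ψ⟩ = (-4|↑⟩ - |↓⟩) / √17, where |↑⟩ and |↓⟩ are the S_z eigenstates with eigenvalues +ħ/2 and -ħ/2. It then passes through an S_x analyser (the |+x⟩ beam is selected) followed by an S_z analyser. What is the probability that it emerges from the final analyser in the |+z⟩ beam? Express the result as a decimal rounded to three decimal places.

First analyser (S_x): P(|+x⟩) = |⟨+x|ψ⟩|² = 25/34.
After stage 1 the state is |+x⟩; P(|+z⟩) = |⟨+z|+x⟩|² = 1/2.
Joint probability = 25/34 × 1/2 = 0.368.

0.368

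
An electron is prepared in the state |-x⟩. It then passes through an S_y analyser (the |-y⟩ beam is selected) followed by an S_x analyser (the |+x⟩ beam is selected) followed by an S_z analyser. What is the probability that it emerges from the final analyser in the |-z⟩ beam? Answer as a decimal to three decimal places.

First analyser (S_y): from |-x⟩, P(|-y⟩) = 1/2.
After stage 1 the state is |-y⟩; P(|+x⟩) = |⟨+x|-y⟩|² = 1/2.
After stage 2 the state is |+x⟩; P(|-z⟩) = |⟨-z|+x⟩|² = 1/2.
Joint probability = 1/2 × 1/2 × 1/2 = 0.125.

0.125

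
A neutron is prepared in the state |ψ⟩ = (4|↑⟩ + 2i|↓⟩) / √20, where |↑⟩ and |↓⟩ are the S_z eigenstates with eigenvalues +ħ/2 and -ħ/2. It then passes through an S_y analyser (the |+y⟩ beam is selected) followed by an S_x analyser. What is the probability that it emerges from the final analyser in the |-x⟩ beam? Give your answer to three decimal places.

First analyser (S_y): P(|+y⟩) = |⟨+y|ψ⟩|² = 36/40.
After stage 1 the state is |+y⟩; P(|-x⟩) = |⟨-x|+y⟩|² = 1/2.
Joint probability = 36/40 × 1/2 = 0.450.

0.450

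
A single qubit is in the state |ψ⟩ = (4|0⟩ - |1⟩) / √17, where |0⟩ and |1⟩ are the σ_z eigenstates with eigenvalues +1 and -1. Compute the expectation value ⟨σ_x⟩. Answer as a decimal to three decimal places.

-0.471

⟨σ_x⟩ = 2 Re(a* b)/(|a|²+|b|²) with a = 4, b = -1.
a* b = -4, so ⟨σ_x⟩ = -8/17.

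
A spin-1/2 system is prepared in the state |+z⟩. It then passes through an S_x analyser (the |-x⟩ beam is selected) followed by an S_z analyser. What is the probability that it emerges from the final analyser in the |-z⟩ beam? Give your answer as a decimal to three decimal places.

0.250

First analyser (S_x): from |+z⟩, P(|-x⟩) = 1/2.
After stage 1 the state is |-x⟩; P(|-z⟩) = |⟨-z|-x⟩|² = 1/2.
Joint probability = 1/2 × 1/2 = 0.250.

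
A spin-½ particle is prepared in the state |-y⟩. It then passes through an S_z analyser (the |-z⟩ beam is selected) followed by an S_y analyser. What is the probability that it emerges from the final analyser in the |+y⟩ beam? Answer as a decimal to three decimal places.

0.250

First analyser (S_z): from |-y⟩, P(|-z⟩) = 1/2.
After stage 1 the state is |-z⟩; P(|+y⟩) = |⟨+y|-z⟩|² = 1/2.
Joint probability = 1/2 × 1/2 = 0.250.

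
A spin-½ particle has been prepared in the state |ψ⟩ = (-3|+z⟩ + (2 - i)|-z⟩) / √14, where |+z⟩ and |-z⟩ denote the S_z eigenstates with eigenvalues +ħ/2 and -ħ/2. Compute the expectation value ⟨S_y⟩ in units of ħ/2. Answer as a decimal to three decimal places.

0.429

⟨σ_y⟩ = 2 Im(a* b)/(|a|²+|b|²) with a = -3, b = (2 - i).
a* b = (-6 + 3i), so ⟨σ_y⟩ = 6/14.
⟨S_y⟩ = (ħ/2)·⟨σ_y⟩.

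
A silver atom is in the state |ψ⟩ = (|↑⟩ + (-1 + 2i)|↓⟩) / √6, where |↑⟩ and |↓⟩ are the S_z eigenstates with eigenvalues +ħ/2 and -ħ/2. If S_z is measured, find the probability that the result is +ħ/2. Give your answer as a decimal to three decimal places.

The +ħ/2 outcome corresponds to |↑⟩. Its amplitude in |ψ⟩ is 1/√6.
P = |1|² / 6 = 1/6.

0.167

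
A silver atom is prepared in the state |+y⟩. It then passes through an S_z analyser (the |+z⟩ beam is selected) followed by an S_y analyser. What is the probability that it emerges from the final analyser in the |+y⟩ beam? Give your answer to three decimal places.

First analyser (S_z): from |+y⟩, P(|+z⟩) = 1/2.
After stage 1 the state is |+z⟩; P(|+y⟩) = |⟨+y|+z⟩|² = 1/2.
Joint probability = 1/2 × 1/2 = 0.250.

0.250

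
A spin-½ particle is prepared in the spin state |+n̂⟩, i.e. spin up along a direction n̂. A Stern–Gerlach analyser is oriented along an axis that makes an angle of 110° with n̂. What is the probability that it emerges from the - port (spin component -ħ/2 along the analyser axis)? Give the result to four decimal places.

0.6710

For spin-½, the probability of finding spin-up along an axis at angle θ to the initial spin direction is cos²(θ/2); spin-down is sin²(θ/2).
θ = 110°, so P = sin²(55°) ≈ 0.6710.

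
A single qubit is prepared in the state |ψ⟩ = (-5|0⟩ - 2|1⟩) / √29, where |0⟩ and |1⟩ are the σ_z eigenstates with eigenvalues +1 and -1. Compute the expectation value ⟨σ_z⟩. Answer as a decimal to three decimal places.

0.724

⟨σ_z⟩ = |a|² - |b|² divided by |a|²+|b|², with a, b the |0⟩, |1⟩ amplitudes.
= (25 - 4)/29 = 21/29.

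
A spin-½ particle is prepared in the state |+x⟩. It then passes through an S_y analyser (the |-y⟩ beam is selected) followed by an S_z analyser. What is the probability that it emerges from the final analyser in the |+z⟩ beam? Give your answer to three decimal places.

0.250

First analyser (S_y): from |+x⟩, P(|-y⟩) = 1/2.
After stage 1 the state is |-y⟩; P(|+z⟩) = |⟨+z|-y⟩|² = 1/2.
Joint probability = 1/2 × 1/2 = 0.250.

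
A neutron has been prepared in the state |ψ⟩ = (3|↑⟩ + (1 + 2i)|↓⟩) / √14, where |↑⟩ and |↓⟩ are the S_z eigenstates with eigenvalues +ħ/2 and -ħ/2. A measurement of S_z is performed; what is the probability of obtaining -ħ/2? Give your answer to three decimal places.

0.357

The -ħ/2 outcome corresponds to |↓⟩. Its amplitude in |ψ⟩ is (1 + 2i)/√14.
P = |1 + 2i|² / 14 = 5/14.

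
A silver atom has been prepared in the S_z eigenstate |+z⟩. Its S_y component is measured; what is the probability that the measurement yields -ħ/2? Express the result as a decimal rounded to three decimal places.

In the S_z basis, |+z⟩ = |↑⟩ and |-y⟩ = (|↑⟩ - i|↓⟩)/√2.
|⟨-y|+z⟩|² = 1/2.

0.500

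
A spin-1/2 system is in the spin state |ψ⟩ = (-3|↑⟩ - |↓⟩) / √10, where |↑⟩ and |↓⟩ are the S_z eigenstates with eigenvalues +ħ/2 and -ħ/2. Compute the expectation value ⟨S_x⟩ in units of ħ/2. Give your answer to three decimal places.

0.600

⟨σ_x⟩ = 2 Re(a* b)/(|a|²+|b|²) with a = -3, b = -1.
a* b = 3, so ⟨σ_x⟩ = 6/10.
⟨S_x⟩ = (ħ/2)·⟨σ_x⟩.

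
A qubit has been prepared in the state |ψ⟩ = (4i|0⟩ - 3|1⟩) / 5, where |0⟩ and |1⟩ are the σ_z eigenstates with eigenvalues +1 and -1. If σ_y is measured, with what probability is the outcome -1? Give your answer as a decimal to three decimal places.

|-y⟩ = (|0⟩ - i|1⟩)/√2, so ⟨-y|ψ⟩ = (i) / (√2·5).
P = |i|² / 50 = 1/50.

0.020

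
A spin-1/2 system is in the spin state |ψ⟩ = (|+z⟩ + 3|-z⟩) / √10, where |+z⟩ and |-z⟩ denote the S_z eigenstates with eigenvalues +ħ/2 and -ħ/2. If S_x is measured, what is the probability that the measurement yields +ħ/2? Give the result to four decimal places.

|+x⟩ = (|+z⟩ + |-z⟩)/√2, so ⟨+x|ψ⟩ = (4) / (√2·√10).
P = |4|² / 20 = 16/20.

0.8000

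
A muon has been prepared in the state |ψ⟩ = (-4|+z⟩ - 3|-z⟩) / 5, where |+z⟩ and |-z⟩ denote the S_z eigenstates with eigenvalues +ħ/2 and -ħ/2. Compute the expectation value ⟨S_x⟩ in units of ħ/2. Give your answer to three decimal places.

0.960

⟨σ_x⟩ = 2 Re(a* b)/(|a|²+|b|²) with a = -4, b = -3.
a* b = 12, so ⟨σ_x⟩ = 24/25.
⟨S_x⟩ = (ħ/2)·⟨σ_x⟩.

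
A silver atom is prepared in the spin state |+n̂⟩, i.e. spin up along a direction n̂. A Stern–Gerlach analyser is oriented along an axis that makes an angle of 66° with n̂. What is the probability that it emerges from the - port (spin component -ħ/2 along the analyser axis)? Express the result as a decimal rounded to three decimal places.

0.297

For spin-½, the probability of finding spin-up along an axis at angle θ to the initial spin direction is cos²(θ/2); spin-down is sin²(θ/2).
θ = 66°, so P = sin²(33°) ≈ 0.297.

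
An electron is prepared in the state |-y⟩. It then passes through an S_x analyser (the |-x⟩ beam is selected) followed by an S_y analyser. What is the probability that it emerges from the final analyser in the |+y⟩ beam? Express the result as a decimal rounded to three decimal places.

0.250

First analyser (S_x): from |-y⟩, P(|-x⟩) = 1/2.
After stage 1 the state is |-x⟩; P(|+y⟩) = |⟨+y|-x⟩|² = 1/2.
Joint probability = 1/2 × 1/2 = 0.250.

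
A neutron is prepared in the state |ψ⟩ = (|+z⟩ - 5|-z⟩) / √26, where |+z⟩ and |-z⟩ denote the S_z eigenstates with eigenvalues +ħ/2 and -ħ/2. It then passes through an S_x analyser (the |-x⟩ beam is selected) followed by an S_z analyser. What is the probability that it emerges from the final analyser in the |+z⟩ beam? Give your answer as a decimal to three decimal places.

First analyser (S_x): P(|-x⟩) = |⟨-x|ψ⟩|² = 36/52.
After stage 1 the state is |-x⟩; P(|+z⟩) = |⟨+z|-x⟩|² = 1/2.
Joint probability = 36/52 × 1/2 = 0.346.

0.346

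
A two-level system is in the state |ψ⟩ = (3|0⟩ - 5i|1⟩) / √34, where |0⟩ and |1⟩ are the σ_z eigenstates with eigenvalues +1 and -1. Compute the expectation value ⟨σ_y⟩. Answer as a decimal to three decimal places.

⟨σ_y⟩ = 2 Im(a* b)/(|a|²+|b|²) with a = 3, b = -5i.
a* b = -15i, so ⟨σ_y⟩ = -30/34.

-0.882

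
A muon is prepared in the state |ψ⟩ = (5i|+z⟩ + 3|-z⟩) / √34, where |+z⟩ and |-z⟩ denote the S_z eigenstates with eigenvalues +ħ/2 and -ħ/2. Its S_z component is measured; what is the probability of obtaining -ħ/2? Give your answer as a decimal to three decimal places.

The -ħ/2 outcome corresponds to |-z⟩. Its amplitude in |ψ⟩ is 3/√34.
P = |3|² / 34 = 9/34.

0.265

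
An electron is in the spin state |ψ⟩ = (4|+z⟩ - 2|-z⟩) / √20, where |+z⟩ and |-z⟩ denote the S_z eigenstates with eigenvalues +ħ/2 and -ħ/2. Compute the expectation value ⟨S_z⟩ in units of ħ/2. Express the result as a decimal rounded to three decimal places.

⟨σ_z⟩ = |a|² - |b|² divided by |a|²+|b|², with a, b the |+z⟩, |-z⟩ amplitudes.
= (16 - 4)/20 = 12/20.
⟨S_z⟩ = (ħ/2)·⟨σ_z⟩.

0.600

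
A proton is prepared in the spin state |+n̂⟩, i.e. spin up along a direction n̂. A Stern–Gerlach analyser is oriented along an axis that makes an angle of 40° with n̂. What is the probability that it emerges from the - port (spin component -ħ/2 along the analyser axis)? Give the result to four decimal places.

For spin-½, the probability of finding spin-up along an axis at angle θ to the initial spin direction is cos²(θ/2); spin-down is sin²(θ/2).
θ = 40°, so P = sin²(20°) ≈ 0.1170.

0.1170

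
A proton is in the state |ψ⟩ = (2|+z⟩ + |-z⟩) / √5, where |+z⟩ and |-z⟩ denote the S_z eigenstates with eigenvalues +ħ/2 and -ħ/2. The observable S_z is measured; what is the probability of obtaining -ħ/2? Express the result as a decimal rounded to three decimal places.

0.200

The -ħ/2 outcome corresponds to |-z⟩. Its amplitude in |ψ⟩ is 1/√5.
P = |1|² / 5 = 1/5.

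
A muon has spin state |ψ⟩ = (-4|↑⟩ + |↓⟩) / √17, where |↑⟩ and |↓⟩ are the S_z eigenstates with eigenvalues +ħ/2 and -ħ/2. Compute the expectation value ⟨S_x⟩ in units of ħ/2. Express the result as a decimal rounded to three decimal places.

-0.471

⟨σ_x⟩ = 2 Re(a* b)/(|a|²+|b|²) with a = -4, b = 1.
a* b = -4, so ⟨σ_x⟩ = -8/17.
⟨S_x⟩ = (ħ/2)·⟨σ_x⟩.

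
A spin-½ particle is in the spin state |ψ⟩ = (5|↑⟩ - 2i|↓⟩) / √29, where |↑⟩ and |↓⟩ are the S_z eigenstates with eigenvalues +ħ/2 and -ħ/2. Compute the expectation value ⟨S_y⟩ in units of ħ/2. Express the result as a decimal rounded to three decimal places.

⟨σ_y⟩ = 2 Im(a* b)/(|a|²+|b|²) with a = 5, b = -2i.
a* b = -10i, so ⟨σ_y⟩ = -20/29.
⟨S_y⟩ = (ħ/2)·⟨σ_y⟩.

-0.690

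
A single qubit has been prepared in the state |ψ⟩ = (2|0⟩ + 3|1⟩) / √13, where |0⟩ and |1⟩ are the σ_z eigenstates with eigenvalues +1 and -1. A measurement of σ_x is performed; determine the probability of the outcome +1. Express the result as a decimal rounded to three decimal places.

|+x⟩ = (|0⟩ + |1⟩)/√2, so ⟨+x|ψ⟩ = (5) / (√2·√13).
P = |5|² / 26 = 25/26.

0.962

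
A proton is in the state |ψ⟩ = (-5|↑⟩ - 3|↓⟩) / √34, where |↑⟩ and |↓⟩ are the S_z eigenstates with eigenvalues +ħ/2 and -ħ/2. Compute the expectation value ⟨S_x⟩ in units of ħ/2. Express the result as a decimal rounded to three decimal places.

⟨σ_x⟩ = 2 Re(a* b)/(|a|²+|b|²) with a = -5, b = -3.
a* b = 15, so ⟨σ_x⟩ = 30/34.
⟨S_x⟩ = (ħ/2)·⟨σ_x⟩.

0.882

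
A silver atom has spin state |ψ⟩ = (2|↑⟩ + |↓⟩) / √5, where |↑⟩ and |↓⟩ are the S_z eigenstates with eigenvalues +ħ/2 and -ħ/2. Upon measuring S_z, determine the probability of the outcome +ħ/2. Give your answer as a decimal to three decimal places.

The +ħ/2 outcome corresponds to |↑⟩. Its amplitude in |ψ⟩ is 2/√5.
P = |2|² / 5 = 4/5.

0.800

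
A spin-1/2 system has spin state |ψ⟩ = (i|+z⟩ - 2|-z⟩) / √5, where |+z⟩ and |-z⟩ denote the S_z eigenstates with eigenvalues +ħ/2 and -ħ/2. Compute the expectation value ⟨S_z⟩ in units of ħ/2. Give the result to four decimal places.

⟨σ_z⟩ = |a|² - |b|² divided by |a|²+|b|², with a, b the |+z⟩, |-z⟩ amplitudes.
= (1 - 4)/5 = -3/5.
⟨S_z⟩ = (ħ/2)·⟨σ_z⟩.

-0.6000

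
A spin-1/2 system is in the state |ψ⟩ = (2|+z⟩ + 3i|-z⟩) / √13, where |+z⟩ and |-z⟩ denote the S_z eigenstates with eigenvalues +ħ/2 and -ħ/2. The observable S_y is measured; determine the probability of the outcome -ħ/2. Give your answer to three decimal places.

0.038

|-y⟩ = (|+z⟩ - i|-z⟩)/√2, so ⟨-y|ψ⟩ = (-1) / (√2·√13).
P = |-1|² / 26 = 1/26.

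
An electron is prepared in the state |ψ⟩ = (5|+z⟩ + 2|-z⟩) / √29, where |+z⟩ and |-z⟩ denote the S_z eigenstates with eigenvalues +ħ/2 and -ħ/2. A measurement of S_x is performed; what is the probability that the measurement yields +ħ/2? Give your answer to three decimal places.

0.845

|+x⟩ = (|+z⟩ + |-z⟩)/√2, so ⟨+x|ψ⟩ = (7) / (√2·√29).
P = |7|² / 58 = 49/58.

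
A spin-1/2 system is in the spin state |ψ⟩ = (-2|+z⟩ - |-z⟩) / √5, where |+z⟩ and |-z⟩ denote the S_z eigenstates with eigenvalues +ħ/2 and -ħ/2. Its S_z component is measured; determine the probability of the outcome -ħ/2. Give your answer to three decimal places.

0.200

The -ħ/2 outcome corresponds to |-z⟩. Its amplitude in |ψ⟩ is -1/√5.
P = |-1|² / 5 = 1/5.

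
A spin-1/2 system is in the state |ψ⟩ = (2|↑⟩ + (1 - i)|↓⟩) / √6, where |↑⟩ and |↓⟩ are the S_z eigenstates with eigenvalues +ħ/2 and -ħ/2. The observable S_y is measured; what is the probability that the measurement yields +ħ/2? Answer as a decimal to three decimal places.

|+y⟩ = (|↑⟩ + i|↓⟩)/√2, so ⟨+y|ψ⟩ = (1 - i) / (√2·√6).
P = |1 - i|² / 12 = 2/12.

0.167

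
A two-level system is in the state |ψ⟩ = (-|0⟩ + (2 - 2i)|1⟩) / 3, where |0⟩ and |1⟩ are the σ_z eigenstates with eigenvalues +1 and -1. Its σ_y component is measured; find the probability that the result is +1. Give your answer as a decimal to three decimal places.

0.722

|+y⟩ = (|0⟩ + i|1⟩)/√2, so ⟨+y|ψ⟩ = (-3 - 2i) / (√2·3).
P = |-3 - 2i|² / 18 = 13/18.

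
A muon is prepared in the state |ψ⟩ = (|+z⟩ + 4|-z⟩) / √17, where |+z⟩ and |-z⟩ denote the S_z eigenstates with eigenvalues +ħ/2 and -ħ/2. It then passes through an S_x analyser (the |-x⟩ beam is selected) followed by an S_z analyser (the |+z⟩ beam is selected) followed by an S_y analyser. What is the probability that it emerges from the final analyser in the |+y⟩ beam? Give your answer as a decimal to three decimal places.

First analyser (S_x): P(|-x⟩) = |⟨-x|ψ⟩|² = 9/34.
After stage 1 the state is |-x⟩; P(|+z⟩) = |⟨+z|-x⟩|² = 1/2.
After stage 2 the state is |+z⟩; P(|+y⟩) = |⟨+y|+z⟩|² = 1/2.
Joint probability = 9/34 × 1/2 × 1/2 = 0.066.

0.066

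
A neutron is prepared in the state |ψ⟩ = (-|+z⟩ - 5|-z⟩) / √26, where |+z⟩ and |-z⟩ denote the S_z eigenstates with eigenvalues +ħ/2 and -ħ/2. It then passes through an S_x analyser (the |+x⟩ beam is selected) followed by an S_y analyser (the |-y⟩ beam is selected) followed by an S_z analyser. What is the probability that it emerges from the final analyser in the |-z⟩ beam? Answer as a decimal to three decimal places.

0.173

First analyser (S_x): P(|+x⟩) = |⟨+x|ψ⟩|² = 36/52.
After stage 1 the state is |+x⟩; P(|-y⟩) = |⟨-y|+x⟩|² = 1/2.
After stage 2 the state is |-y⟩; P(|-z⟩) = |⟨-z|-y⟩|² = 1/2.
Joint probability = 36/52 × 1/2 × 1/2 = 0.173.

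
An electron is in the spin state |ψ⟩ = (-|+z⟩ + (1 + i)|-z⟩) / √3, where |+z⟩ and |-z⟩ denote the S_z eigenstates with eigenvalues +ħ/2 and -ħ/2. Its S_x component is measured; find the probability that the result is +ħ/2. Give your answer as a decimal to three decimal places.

0.167

|+x⟩ = (|+z⟩ + |-z⟩)/√2, so ⟨+x|ψ⟩ = (i) / (√2·√3).
P = |i|² / 6 = 1/6.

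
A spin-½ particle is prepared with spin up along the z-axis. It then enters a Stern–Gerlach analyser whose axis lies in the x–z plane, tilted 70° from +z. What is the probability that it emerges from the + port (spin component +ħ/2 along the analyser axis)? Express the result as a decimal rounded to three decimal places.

0.671

For spin-½, the probability of finding spin-up along an axis at angle θ to the initial spin direction is cos²(θ/2); spin-down is sin²(θ/2).
θ = 70°, so P = cos²(35°) ≈ 0.671.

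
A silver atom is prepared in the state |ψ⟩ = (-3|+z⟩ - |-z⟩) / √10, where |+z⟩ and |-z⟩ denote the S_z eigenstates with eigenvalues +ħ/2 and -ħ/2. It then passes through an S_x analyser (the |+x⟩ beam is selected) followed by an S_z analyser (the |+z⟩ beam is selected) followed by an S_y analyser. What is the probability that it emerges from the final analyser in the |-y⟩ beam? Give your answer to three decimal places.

First analyser (S_x): P(|+x⟩) = |⟨+x|ψ⟩|² = 16/20.
After stage 1 the state is |+x⟩; P(|+z⟩) = |⟨+z|+x⟩|² = 1/2.
After stage 2 the state is |+z⟩; P(|-y⟩) = |⟨-y|+z⟩|² = 1/2.
Joint probability = 16/20 × 1/2 × 1/2 = 0.200.

0.200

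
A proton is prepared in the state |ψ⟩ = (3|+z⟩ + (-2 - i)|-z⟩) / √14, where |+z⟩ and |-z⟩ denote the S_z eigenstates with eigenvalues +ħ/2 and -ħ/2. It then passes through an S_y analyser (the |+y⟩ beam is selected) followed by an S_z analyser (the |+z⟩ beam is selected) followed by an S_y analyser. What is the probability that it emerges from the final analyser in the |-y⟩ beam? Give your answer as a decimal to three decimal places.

First analyser (S_y): P(|+y⟩) = |⟨+y|ψ⟩|² = 8/28.
After stage 1 the state is |+y⟩; P(|+z⟩) = |⟨+z|+y⟩|² = 1/2.
After stage 2 the state is |+z⟩; P(|-y⟩) = |⟨-y|+z⟩|² = 1/2.
Joint probability = 8/28 × 1/2 × 1/2 = 0.071.

0.071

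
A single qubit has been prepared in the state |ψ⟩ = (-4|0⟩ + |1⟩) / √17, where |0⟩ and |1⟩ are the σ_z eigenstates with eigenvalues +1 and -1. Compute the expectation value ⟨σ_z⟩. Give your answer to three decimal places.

0.882

⟨σ_z⟩ = |a|² - |b|² divided by |a|²+|b|², with a, b the |0⟩, |1⟩ amplitudes.
= (16 - 1)/17 = 15/17.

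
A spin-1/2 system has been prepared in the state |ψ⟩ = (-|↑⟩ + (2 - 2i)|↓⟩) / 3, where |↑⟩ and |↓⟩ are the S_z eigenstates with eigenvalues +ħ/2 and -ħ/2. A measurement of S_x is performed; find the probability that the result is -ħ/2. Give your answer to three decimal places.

0.722

|-x⟩ = (|↑⟩ - |↓⟩)/√2, so ⟨-x|ψ⟩ = (-3 + 2i) / (√2·3).
P = |-3 + 2i|² / 18 = 13/18.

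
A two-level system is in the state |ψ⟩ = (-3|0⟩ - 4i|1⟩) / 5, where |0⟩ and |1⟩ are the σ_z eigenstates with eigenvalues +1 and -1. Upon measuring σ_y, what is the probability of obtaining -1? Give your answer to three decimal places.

|-y⟩ = (|0⟩ - i|1⟩)/√2, so ⟨-y|ψ⟩ = (1) / (√2·5).
P = |1|² / 50 = 1/50.

0.020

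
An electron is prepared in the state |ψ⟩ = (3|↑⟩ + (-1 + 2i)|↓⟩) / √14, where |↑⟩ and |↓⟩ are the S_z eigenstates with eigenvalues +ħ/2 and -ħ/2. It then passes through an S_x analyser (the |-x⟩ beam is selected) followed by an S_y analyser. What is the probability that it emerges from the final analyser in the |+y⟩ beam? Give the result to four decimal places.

0.3571

First analyser (S_x): P(|-x⟩) = |⟨-x|ψ⟩|² = 20/28.
After stage 1 the state is |-x⟩; P(|+y⟩) = |⟨+y|-x⟩|² = 1/2.
Joint probability = 20/28 × 1/2 = 0.3571.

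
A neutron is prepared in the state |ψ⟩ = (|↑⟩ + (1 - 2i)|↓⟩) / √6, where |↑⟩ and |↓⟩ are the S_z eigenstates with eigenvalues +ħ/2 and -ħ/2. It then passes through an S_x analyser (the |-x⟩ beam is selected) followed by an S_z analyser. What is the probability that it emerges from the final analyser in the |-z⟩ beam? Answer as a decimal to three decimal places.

First analyser (S_x): P(|-x⟩) = |⟨-x|ψ⟩|² = 4/12.
After stage 1 the state is |-x⟩; P(|-z⟩) = |⟨-z|-x⟩|² = 1/2.
Joint probability = 4/12 × 1/2 = 0.167.

0.167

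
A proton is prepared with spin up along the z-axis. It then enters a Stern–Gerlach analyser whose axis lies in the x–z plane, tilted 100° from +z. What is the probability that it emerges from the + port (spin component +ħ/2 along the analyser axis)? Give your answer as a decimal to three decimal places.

0.413

For spin-½, the probability of finding spin-up along an axis at angle θ to the initial spin direction is cos²(θ/2); spin-down is sin²(θ/2).
θ = 100°, so P = cos²(50°) ≈ 0.413.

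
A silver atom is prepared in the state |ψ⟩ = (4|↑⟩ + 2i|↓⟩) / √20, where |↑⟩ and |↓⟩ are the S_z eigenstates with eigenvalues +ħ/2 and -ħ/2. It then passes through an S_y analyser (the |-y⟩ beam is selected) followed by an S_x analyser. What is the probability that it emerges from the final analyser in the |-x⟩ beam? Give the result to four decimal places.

0.0500

First analyser (S_y): P(|-y⟩) = |⟨-y|ψ⟩|² = 4/40.
After stage 1 the state is |-y⟩; P(|-x⟩) = |⟨-x|-y⟩|² = 1/2.
Joint probability = 4/40 × 1/2 = 0.0500.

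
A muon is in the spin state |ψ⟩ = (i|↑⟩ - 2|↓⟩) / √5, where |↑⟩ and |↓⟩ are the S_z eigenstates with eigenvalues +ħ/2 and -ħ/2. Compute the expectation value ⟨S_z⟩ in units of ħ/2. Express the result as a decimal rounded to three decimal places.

-0.600

⟨σ_z⟩ = |a|² - |b|² divided by |a|²+|b|², with a, b the |↑⟩, |↓⟩ amplitudes.
= (1 - 4)/5 = -3/5.
⟨S_z⟩ = (ħ/2)·⟨σ_z⟩.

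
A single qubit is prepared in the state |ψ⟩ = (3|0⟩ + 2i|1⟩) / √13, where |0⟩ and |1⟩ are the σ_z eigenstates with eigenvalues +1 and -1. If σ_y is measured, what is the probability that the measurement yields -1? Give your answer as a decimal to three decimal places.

0.038

|-y⟩ = (|0⟩ - i|1⟩)/√2, so ⟨-y|ψ⟩ = (1) / (√2·√13).
P = |1|² / 26 = 1/26.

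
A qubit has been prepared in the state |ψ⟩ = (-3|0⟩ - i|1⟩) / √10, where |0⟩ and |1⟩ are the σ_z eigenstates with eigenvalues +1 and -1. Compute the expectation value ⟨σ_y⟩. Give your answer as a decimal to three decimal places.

⟨σ_y⟩ = 2 Im(a* b)/(|a|²+|b|²) with a = -3, b = -i.
a* b = 3i, so ⟨σ_y⟩ = 6/10.

0.600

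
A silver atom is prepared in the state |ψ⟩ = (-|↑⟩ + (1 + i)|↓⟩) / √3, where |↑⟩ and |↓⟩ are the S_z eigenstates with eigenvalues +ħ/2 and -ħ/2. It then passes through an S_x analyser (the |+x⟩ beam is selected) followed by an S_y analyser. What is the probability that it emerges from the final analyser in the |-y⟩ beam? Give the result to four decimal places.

0.0833

First analyser (S_x): P(|+x⟩) = |⟨+x|ψ⟩|² = 1/6.
After stage 1 the state is |+x⟩; P(|-y⟩) = |⟨-y|+x⟩|² = 1/2.
Joint probability = 1/6 × 1/2 = 0.0833.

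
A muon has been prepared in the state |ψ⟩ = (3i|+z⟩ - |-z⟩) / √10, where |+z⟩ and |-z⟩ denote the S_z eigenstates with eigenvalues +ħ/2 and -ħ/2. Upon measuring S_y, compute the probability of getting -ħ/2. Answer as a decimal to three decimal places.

|-y⟩ = (|+z⟩ - i|-z⟩)/√2, so ⟨-y|ψ⟩ = (2i) / (√2·√10).
P = |2i|² / 20 = 4/20.

0.200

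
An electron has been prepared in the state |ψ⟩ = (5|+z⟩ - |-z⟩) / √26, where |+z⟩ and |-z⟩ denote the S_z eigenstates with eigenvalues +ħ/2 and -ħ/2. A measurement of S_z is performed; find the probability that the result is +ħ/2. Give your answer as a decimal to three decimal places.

The +ħ/2 outcome corresponds to |+z⟩. Its amplitude in |ψ⟩ is 5/√26.
P = |5|² / 26 = 25/26.

0.962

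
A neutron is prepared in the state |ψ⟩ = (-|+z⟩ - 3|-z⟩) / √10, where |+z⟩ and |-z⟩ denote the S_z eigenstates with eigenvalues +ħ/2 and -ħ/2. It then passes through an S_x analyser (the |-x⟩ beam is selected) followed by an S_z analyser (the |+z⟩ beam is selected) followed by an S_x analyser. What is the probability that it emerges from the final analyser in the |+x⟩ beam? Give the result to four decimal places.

0.0500

First analyser (S_x): P(|-x⟩) = |⟨-x|ψ⟩|² = 4/20.
After stage 1 the state is |-x⟩; P(|+z⟩) = |⟨+z|-x⟩|² = 1/2.
After stage 2 the state is |+z⟩; P(|+x⟩) = |⟨+x|+z⟩|² = 1/2.
Joint probability = 4/20 × 1/2 × 1/2 = 0.0500.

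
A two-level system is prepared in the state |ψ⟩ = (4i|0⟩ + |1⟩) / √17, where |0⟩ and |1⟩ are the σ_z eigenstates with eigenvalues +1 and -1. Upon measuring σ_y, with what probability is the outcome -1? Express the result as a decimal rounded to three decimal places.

|-y⟩ = (|0⟩ - i|1⟩)/√2, so ⟨-y|ψ⟩ = (5i) / (√2·√17).
P = |5i|² / 34 = 25/34.

0.735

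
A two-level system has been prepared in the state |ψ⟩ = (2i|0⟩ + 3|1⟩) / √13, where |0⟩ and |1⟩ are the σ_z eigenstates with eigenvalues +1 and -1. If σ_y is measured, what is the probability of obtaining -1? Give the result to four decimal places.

0.9615

|-y⟩ = (|0⟩ - i|1⟩)/√2, so ⟨-y|ψ⟩ = (5i) / (√2·√13).
P = |5i|² / 26 = 25/26.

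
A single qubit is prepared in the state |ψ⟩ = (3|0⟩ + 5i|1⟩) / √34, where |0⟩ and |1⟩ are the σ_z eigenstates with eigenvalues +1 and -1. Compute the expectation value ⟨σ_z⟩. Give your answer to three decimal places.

⟨σ_z⟩ = |a|² - |b|² divided by |a|²+|b|², with a, b the |0⟩, |1⟩ amplitudes.
= (9 - 25)/34 = -16/34.

-0.471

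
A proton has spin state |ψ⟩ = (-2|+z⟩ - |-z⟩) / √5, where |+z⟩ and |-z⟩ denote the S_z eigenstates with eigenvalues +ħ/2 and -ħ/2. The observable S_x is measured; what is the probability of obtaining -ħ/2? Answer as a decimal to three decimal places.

0.100

|-x⟩ = (|+z⟩ - |-z⟩)/√2, so ⟨-x|ψ⟩ = (-1) / (√2·√5).
P = |-1|² / 10 = 1/10.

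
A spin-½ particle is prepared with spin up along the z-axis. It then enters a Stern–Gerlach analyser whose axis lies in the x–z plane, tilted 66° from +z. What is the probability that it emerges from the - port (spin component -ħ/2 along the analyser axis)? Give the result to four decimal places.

For spin-½, the probability of finding spin-up along an axis at angle θ to the initial spin direction is cos²(θ/2); spin-down is sin²(θ/2).
θ = 66°, so P = sin²(33°) ≈ 0.2966.

0.2966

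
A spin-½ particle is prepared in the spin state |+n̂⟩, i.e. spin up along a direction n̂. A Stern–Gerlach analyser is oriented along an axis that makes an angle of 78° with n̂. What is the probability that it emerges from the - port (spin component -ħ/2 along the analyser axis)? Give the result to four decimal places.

For spin-½, the probability of finding spin-up along an axis at angle θ to the initial spin direction is cos²(θ/2); spin-down is sin²(θ/2).
θ = 78°, so P = sin²(39°) ≈ 0.3960.

0.3960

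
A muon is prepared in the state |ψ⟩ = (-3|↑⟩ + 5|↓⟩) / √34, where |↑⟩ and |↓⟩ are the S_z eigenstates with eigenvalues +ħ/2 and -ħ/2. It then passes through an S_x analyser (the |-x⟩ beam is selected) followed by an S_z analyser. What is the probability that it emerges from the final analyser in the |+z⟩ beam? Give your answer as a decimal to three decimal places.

0.471

First analyser (S_x): P(|-x⟩) = |⟨-x|ψ⟩|² = 64/68.
After stage 1 the state is |-x⟩; P(|+z⟩) = |⟨+z|-x⟩|² = 1/2.
Joint probability = 64/68 × 1/2 = 0.471.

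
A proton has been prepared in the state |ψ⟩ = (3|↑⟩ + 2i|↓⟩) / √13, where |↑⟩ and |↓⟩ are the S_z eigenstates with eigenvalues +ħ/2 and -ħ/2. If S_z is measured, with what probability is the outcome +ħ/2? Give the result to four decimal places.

The +ħ/2 outcome corresponds to |↑⟩. Its amplitude in |ψ⟩ is 3/√13.
P = |3|² / 13 = 9/13.

0.6923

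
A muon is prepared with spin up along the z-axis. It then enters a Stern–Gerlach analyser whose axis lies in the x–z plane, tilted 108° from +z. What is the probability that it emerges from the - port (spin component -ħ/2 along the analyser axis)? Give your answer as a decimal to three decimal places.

0.655

For spin-½, the probability of finding spin-up along an axis at angle θ to the initial spin direction is cos²(θ/2); spin-down is sin²(θ/2).
θ = 108°, so P = sin²(54°) ≈ 0.655.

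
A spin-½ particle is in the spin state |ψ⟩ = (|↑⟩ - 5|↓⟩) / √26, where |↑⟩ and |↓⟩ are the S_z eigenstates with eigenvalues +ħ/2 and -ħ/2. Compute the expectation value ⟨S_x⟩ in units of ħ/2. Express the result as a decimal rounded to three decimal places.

-0.385

⟨σ_x⟩ = 2 Re(a* b)/(|a|²+|b|²) with a = 1, b = -5.
a* b = -5, so ⟨σ_x⟩ = -10/26.
⟨S_x⟩ = (ħ/2)·⟨σ_x⟩.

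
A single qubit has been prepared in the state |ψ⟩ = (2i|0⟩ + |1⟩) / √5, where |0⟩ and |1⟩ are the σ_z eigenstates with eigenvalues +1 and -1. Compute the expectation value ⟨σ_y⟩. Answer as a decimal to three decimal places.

⟨σ_y⟩ = 2 Im(a* b)/(|a|²+|b|²) with a = 2i, b = 1.
a* b = -2i, so ⟨σ_y⟩ = -4/5.

-0.800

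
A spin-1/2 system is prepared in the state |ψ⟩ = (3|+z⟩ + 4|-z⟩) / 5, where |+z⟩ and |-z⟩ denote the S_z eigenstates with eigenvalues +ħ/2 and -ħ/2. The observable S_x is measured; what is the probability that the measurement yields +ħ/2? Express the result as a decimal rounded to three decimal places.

|+x⟩ = (|+z⟩ + |-z⟩)/√2, so ⟨+x|ψ⟩ = (7) / (√2·5).
P = |7|² / 50 = 49/50.

0.980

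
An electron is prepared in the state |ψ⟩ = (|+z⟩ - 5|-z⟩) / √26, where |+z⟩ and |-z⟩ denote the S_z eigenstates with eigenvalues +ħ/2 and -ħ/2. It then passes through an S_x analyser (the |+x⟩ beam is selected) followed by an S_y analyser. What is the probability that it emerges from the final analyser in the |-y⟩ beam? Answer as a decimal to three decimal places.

0.154

First analyser (S_x): P(|+x⟩) = |⟨+x|ψ⟩|² = 16/52.
After stage 1 the state is |+x⟩; P(|-y⟩) = |⟨-y|+x⟩|² = 1/2.
Joint probability = 16/52 × 1/2 = 0.154.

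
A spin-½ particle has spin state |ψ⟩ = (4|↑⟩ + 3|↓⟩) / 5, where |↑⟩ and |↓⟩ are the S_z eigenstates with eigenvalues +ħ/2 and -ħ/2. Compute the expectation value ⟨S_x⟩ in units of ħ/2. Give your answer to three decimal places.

0.960

⟨σ_x⟩ = 2 Re(a* b)/(|a|²+|b|²) with a = 4, b = 3.
a* b = 12, so ⟨σ_x⟩ = 24/25.
⟨S_x⟩ = (ħ/2)·⟨σ_x⟩.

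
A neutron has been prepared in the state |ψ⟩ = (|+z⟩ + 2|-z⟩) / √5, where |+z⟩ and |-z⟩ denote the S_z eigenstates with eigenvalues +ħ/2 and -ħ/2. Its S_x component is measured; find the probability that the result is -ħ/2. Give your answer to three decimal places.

0.100

|-x⟩ = (|+z⟩ - |-z⟩)/√2, so ⟨-x|ψ⟩ = (-1) / (√2·√5).
P = |-1|² / 10 = 1/10.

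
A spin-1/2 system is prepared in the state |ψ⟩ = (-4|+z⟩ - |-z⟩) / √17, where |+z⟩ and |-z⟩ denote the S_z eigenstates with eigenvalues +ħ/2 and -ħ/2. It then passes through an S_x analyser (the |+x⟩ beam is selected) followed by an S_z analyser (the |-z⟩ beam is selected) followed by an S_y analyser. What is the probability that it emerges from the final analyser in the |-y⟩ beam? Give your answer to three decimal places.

First analyser (S_x): P(|+x⟩) = |⟨+x|ψ⟩|² = 25/34.
After stage 1 the state is |+x⟩; P(|-z⟩) = |⟨-z|+x⟩|² = 1/2.
After stage 2 the state is |-z⟩; P(|-y⟩) = |⟨-y|-z⟩|² = 1/2.
Joint probability = 25/34 × 1/2 × 1/2 = 0.184.

0.184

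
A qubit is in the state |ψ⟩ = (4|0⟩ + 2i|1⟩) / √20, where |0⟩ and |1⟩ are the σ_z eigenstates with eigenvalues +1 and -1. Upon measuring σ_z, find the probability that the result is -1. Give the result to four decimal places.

The -1 outcome corresponds to |1⟩. Its amplitude in |ψ⟩ is 2i/√20.
P = |2i|² / 20 = 4/20.

0.2000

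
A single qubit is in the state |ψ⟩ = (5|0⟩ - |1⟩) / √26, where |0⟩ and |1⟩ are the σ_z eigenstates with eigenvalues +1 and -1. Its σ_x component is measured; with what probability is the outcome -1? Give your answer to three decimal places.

|-x⟩ = (|0⟩ - |1⟩)/√2, so ⟨-x|ψ⟩ = (6) / (√2·√26).
P = |6|² / 52 = 36/52.

0.692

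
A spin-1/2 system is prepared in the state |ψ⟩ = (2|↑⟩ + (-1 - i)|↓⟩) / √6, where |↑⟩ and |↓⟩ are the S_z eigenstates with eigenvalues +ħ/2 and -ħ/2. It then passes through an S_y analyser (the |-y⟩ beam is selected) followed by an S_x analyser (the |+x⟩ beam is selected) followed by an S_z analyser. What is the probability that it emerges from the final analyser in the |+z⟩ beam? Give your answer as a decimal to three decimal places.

First analyser (S_y): P(|-y⟩) = |⟨-y|ψ⟩|² = 10/12.
After stage 1 the state is |-y⟩; P(|+x⟩) = |⟨+x|-y⟩|² = 1/2.
After stage 2 the state is |+x⟩; P(|+z⟩) = |⟨+z|+x⟩|² = 1/2.
Joint probability = 10/12 × 1/2 × 1/2 = 0.208.

0.208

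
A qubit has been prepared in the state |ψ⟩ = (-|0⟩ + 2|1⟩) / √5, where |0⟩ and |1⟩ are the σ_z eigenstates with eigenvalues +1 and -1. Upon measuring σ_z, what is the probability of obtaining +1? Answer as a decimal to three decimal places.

0.200

The +1 outcome corresponds to |0⟩. Its amplitude in |ψ⟩ is -1/√5.
P = |-1|² / 5 = 1/5.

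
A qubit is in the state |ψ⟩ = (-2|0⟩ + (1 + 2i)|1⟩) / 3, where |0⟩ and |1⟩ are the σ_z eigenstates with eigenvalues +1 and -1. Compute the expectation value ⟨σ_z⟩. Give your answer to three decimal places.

⟨σ_z⟩ = |a|² - |b|² divided by |a|²+|b|², with a, b the |0⟩, |1⟩ amplitudes.
= (4 - 5)/9 = -1/9.

-0.111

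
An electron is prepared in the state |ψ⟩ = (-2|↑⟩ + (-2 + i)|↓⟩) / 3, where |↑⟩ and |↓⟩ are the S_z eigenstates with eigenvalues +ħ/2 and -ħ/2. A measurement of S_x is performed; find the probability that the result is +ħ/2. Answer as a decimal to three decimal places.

0.944

|+x⟩ = (|↑⟩ + |↓⟩)/√2, so ⟨+x|ψ⟩ = (-4 + i) / (√2·3).
P = |-4 + i|² / 18 = 17/18.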